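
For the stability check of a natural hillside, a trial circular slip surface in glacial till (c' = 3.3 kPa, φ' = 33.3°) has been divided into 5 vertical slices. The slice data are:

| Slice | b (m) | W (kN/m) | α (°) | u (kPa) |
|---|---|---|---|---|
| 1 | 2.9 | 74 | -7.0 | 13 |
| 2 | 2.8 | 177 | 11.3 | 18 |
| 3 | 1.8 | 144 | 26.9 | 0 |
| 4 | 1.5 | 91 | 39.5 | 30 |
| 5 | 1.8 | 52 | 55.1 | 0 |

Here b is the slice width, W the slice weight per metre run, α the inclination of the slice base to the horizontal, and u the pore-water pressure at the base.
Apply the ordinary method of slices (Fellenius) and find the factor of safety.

FS = 1.35

Ordinary method of slices: FS = Σ[c'·Δl_i + (W_i cosα_i − u_i·Δl_i)·tanφ'] / Σ W_i sinα_i, with Δl_i = b_i / cosα_i.
Slice 1: Δl = 2.9/cos(-7.0°) = 2.922 m; N'_1 = 74·cos(-7.0°) − 13·2.922 = 35.5; c'Δl = 9.64; W sinα = -9.0
Slice 2: Δl = 2.8/cos11.3° = 2.855 m; N'_2 = 177·cos11.3° − 18·2.855 = 122.2; c'Δl = 9.42; W sinα = 34.7
Slice 3: Δl = 1.8/cos26.9° = 2.018 m; N'_3 = 144·cos26.9° − 0·2.018 = 128.4; c'Δl = 6.66; W sinα = 65.2
Slice 4: Δl = 1.5/cos39.5° = 1.944 m; N'_4 = 91·cos39.5° − 30·1.944 = 11.9; c'Δl = 6.42; W sinα = 57.9
Slice 5: Δl = 1.8/cos55.1° = 3.146 m; N'_5 = 52·cos55.1° − 0·3.146 = 29.8; c'Δl = 10.38; W sinα = 42.6
Σc'Δl = 42.5 kN/m; ΣN' = 327.7 kN/m; ΣW sinα = 191.3 kN/m
Resisting = 42.5 + 327.7·tan33.3° = 42.5 + 215.3 = 257.8 kN/m
FS = 257.8 / 191.3 = 1.347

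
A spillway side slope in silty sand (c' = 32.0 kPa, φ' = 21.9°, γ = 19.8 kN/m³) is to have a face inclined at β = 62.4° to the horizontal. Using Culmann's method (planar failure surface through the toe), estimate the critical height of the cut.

Culmann's analysis gives the critical failure plane at α_cr = (β + φ')/2 = (62.4 + 21.9)/2 = 42.1°, and the critical height
H_c = (4c'/γ) · sinβ cosφ' / [1 − cos(β − φ')]
    = (4·32.0/19.8) · sin62.4°·cos21.9° / [1 − cos(40.5°)]
    = 6.465 · 0.8862·0.9278 / [1 − 0.7604]
    = 6.465 · 0.8223 / 0.2396
    = 22.19 m

H_c = 22.19 m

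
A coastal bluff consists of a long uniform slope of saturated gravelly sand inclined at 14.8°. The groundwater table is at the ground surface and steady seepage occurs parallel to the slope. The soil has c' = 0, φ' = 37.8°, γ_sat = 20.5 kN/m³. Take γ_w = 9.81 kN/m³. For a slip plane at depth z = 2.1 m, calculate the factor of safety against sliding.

With seepage parallel to the slope and the water table at the surface, the effective normal stress on the slip plane uses the buoyant unit weight γ' = γ_sat − γ_w while the driving shear stress uses γ_sat:
FS = [c' + γ' z cos²β tanφ'] / [γ_sat z sinβ cosβ]
(For c' = 0 this reduces to FS = (γ'/γ_sat)·tanφ'/tanβ.)
γ' = 20.5 − 9.81 = 10.69 kN/m³
Numerator = 0.0 + 10.69·2.1·cos²14.8°·tan37.8° = 0.0 + 10.69·2.1·0.9347·0.7757 = 16.277 kPa
Denominator = 20.5·2.1·sin14.8°·cos14.8° = 20.5·2.1·0.2554·0.9668 = 10.632 kPa
FS = 16.277 / 10.632 = 1.531

FS = 1.53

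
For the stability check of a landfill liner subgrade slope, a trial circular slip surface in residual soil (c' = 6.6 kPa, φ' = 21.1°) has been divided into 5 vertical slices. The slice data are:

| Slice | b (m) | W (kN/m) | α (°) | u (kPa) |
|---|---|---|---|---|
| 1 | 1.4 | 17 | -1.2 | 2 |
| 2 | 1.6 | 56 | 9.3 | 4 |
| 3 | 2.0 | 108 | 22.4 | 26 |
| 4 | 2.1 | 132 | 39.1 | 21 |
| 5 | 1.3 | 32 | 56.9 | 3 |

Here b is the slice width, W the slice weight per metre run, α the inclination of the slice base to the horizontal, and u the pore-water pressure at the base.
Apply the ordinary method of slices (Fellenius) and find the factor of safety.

Ordinary method of slices: FS = Σ[c'·Δl_i + (W_i cosα_i − u_i·Δl_i)·tanφ'] / Σ W_i sinα_i, with Δl_i = b_i / cosα_i.
Slice 1: Δl = 1.4/cos(-1.2°) = 1.400 m; N'_1 = 17·cos(-1.2°) − 2·1.400 = 14.2; c'Δl = 9.24; W sinα = -0.4
Slice 2: Δl = 1.6/cos9.3° = 1.621 m; N'_2 = 56·cos9.3° − 4·1.621 = 48.8; c'Δl = 10.70; W sinα = 9.0
Slice 3: Δl = 2.0/cos22.4° = 2.163 m; N'_3 = 108·cos22.4° − 26·2.163 = 43.6; c'Δl = 14.28; W sinα = 41.2
Slice 4: Δl = 2.1/cos39.1° = 2.706 m; N'_4 = 132·cos39.1° − 21·2.706 = 45.6; c'Δl = 17.86; W sinα = 83.2
Slice 5: Δl = 1.3/cos56.9° = 2.381 m; N'_5 = 32·cos56.9° − 3·2.381 = 10.3; c'Δl = 15.71; W sinα = 26.8
Σc'Δl = 67.8 kN/m; ΣN' = 162.5 kN/m; ΣW sinα = 159.9 kN/m
Resisting = 67.8 + 162.5·tan21.1° = 67.8 + 62.7 = 130.5 kN/m
FS = 130.5 / 159.9 = 0.816

FS = 0.82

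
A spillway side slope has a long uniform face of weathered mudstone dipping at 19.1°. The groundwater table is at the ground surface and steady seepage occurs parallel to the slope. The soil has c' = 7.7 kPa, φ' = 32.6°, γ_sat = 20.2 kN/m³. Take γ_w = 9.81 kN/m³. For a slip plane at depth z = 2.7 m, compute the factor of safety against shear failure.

FS = 1.41

With seepage parallel to the slope and the water table at the surface, the effective normal stress on the slip plane uses the buoyant unit weight γ' = γ_sat − γ_w while the driving shear stress uses γ_sat:
FS = [c' + γ' z cos²β tanφ'] / [γ_sat z sinβ cosβ]
γ' = 20.2 − 9.81 = 10.39 kN/m³
Numerator = 7.7 + 10.39·2.7·cos²19.1°·tan32.6° = 7.7 + 10.39·2.7·0.8929·0.6395 = 23.720 kPa
Denominator = 20.2·2.7·sin19.1°·cos19.1° = 20.2·2.7·0.3272·0.9449 = 16.864 kPa
FS = 23.720 / 16.864 = 1.407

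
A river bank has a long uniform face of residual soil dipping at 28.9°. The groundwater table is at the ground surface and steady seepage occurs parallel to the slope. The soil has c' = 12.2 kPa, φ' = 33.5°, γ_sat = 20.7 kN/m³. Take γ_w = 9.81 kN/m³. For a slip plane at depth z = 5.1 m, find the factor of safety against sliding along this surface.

With seepage parallel to the slope and the water table at the surface, the effective normal stress on the slip plane uses the buoyant unit weight γ' = γ_sat − γ_w while the driving shear stress uses γ_sat:
FS = [c' + γ' z cos²β tanφ'] / [γ_sat z sinβ cosβ]
γ' = 20.7 − 9.81 = 10.89 kN/m³
Numerator = 12.2 + 10.89·5.1·cos²28.9°·tan33.5° = 12.2 + 10.89·5.1·0.7664·0.6619 = 40.375 kPa
Denominator = 20.7·5.1·sin28.9°·cos28.9° = 20.7·5.1·0.4833·0.8755 = 44.666 kPa
FS = 40.375 / 44.666 = 0.904

FS = 0.90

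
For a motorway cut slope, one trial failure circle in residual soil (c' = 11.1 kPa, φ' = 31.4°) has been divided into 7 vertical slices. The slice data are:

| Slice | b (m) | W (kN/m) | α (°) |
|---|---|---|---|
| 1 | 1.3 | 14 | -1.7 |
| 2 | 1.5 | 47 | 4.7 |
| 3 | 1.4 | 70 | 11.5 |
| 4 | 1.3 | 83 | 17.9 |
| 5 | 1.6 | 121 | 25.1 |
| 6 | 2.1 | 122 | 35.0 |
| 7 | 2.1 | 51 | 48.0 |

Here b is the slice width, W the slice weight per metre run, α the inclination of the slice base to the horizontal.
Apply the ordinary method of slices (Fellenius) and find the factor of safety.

FS = 2.08

Ordinary method of slices: FS = Σ[c'·Δl_i + (W_i cosα_i)·tanφ'] / Σ W_i sinα_i, with Δl_i = b_i / cosα_i.
Slice 1: Δl = 1.3/cos(-1.7°) = 1.301 m; N'_1 = 14·cos(-1.7°) = 14.0; c'Δl = 14.44; W sinα = -0.4
Slice 2: Δl = 1.5/cos4.7° = 1.505 m; N'_2 = 47·cos4.7° = 46.8; c'Δl = 16.71; W sinα = 3.9
Slice 3: Δl = 1.4/cos11.5° = 1.429 m; N'_3 = 70·cos11.5° = 68.6; c'Δl = 15.86; W sinα = 14.0
Slice 4: Δl = 1.3/cos17.9° = 1.366 m; N'_4 = 83·cos17.9° = 79.0; c'Δl = 15.16; W sinα = 25.5
Slice 5: Δl = 1.6/cos25.1° = 1.767 m; N'_5 = 121·cos25.1° = 109.6; c'Δl = 19.61; W sinα = 51.3
Slice 6: Δl = 2.1/cos35.0° = 2.564 m; N'_6 = 122·cos35.0° = 99.9; c'Δl = 28.46; W sinα = 70.0
Slice 7: Δl = 2.1/cos48.0° = 3.138 m; N'_7 = 51·cos48.0° = 34.1; c'Δl = 34.84; W sinα = 37.9
Σc'Δl = 145.1 kN/m; ΣN' = 452.0 kN/m; ΣW sinα = 202.1 kN/m
Resisting = 145.1 + 452.0·tan31.4° = 145.1 + 275.9 = 421.0 kN/m
FS = 421.0 / 202.1 = 2.083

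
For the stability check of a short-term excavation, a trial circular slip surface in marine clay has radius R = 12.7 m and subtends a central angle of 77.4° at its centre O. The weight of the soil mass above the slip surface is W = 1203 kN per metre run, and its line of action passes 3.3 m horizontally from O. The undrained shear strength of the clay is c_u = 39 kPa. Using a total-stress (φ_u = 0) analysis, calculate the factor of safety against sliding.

Taking moments about the centre O, the resisting moment is provided by the undrained shear strength acting along the arc:
Arc length L_a = R·θ = 12.7·(77.4°·π/180) = 12.7·1.3509 = 17.16 m
M_R = c_u·L_a·R = 39·17.16·12.7 = 8497.5 kN·m/m
M_D = W·d = 1203·3.3 = 3969.9 kN·m/m
FS = M_R / M_D = 8497.5 / 3969.9 = 2.140

FS = 2.14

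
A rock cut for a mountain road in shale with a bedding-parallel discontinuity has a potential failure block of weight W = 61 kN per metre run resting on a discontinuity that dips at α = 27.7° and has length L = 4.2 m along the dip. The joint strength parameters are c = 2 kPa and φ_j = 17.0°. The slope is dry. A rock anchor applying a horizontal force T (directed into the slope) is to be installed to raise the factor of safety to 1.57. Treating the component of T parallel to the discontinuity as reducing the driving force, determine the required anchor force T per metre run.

T = 13 kN/m

Resolving forces along and normal to the sliding plane, with the horizontal anchor force T adding T·sinα to the effective normal force and T·cosα acting up the plane against the driving force:
FS = [cL + (W cosα + T sinα) tanφ_j] / [W sinα − T cosα]
Without the anchor: N' = 54.0 kN/m, driving T_d = 28.4 kN/m, resisting R = 2·4.2 + 54.0·tan17.0° = 24.9 kN/m, FS = 0.88.
Setting FS = 1.57 and solving for T:
1.57·(28.4 − T cos27.7°) = 24.9 + T sin27.7°·tan17.0°
T·(sin27.7°·tan17.0° + 1.57·cos27.7°) = 1.57·28.4 − 24.9
T·(0.4648·0.3057 + 1.57·0.8854) = 44.5 − 24.9 = 19.6
T·1.5322 = 19.6
T = 12.8 kN/m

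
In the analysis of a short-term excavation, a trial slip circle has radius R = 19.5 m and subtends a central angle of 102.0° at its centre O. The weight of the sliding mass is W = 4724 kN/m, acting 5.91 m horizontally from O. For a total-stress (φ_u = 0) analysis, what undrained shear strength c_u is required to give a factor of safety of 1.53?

c_u = 63.1 kPa

FS = c_u·L_a·R / (W·d), so c_u = FS·W·d / (L_a·R).
Arc length L_a = R·θ = 19.5·(102.0°·π/180) = 19.5·1.7802 = 34.71 m
c_u = 1.53·4724·5.91 / (34.71·19.5) = 42715.8 / 676.93 = 63.10 kPa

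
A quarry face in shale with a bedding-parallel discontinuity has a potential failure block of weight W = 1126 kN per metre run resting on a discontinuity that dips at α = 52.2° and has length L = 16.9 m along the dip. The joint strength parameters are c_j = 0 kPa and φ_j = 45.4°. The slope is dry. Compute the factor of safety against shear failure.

FS = 0.79

Resolving the block weight along and normal to the plane and applying the Mohr–Coulomb strength on the joint:
N' = W cosα = 1126·cos52.2° = 690.1 kN/m
Driving force T = W sinα = 1126·sin52.2° = 889.7 kN/m
Resisting force R = c_j·L + N'·tanφ_j = 0·16.9 + 690.1·tan45.4° = 0.0 + 699.8 = 699.8 kN/m
FS = R / T = 699.8 / 889.7 = 0.787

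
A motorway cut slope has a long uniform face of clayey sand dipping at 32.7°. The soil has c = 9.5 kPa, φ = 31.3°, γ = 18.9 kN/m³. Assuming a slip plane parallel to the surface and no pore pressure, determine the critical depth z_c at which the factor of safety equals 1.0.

z_c = 20.89 m

Setting FS = 1.00 in FS = [c + γz cos²β tanφ] / [γz sinβ cosβ] and solving for z:
z = c / [γ cosβ (FS·sinβ − cosβ·tanφ)]
  = 9.5 / [18.9·cos32.7°·(1.00·sin32.7° − cos32.7°·tan31.3°)]
  = 9.5 / [18.9·0.8415·(1.00·0.5402 − 0.8415·0.6080)]
  = 9.5 / 0.4548 = 20.890 m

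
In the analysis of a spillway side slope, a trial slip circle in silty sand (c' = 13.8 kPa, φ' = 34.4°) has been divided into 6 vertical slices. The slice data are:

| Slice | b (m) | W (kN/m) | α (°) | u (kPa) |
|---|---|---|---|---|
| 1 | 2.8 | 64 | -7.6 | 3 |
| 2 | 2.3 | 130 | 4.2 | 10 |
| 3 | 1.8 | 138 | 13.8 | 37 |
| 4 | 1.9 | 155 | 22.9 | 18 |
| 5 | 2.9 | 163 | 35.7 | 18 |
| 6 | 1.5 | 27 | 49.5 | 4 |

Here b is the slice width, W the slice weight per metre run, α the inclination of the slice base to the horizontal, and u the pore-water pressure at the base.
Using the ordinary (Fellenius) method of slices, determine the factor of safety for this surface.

Ordinary method of slices: FS = Σ[c'·Δl_i + (W_i cosα_i − u_i·Δl_i)·tanφ'] / Σ W_i sinα_i, with Δl_i = b_i / cosα_i.
Slice 1: Δl = 2.8/cos(-7.6°) = 2.825 m; N'_1 = 64·cos(-7.6°) − 3·2.825 = 55.0; c'Δl = 38.98; W sinα = -8.5
Slice 2: Δl = 2.3/cos4.2° = 2.306 m; N'_2 = 130·cos4.2° − 10·2.306 = 106.6; c'Δl = 31.83; W sinα = 9.5
Slice 3: Δl = 1.8/cos13.8° = 1.854 m; N'_3 = 138·cos13.8° − 37·1.854 = 65.4; c'Δl = 25.58; W sinα = 32.9
Slice 4: Δl = 1.9/cos22.9° = 2.063 m; N'_4 = 155·cos22.9° − 18·2.063 = 105.7; c'Δl = 28.46; W sinα = 60.3
Slice 5: Δl = 2.9/cos35.7° = 3.571 m; N'_5 = 163·cos35.7° − 18·3.571 = 68.1; c'Δl = 49.28; W sinα = 95.1
Slice 6: Δl = 1.5/cos49.5° = 2.310 m; N'_6 = 27·cos49.5° − 4·2.310 = 8.3; c'Δl = 31.87; W sinα = 20.5
Σc'Δl = 206.0 kN/m; ΣN' = 409.0 kN/m; ΣW sinα = 209.9 kN/m
Resisting = 206.0 + 409.0·tan34.4° = 206.0 + 280.1 = 486.1 kN/m
FS = 486.1 / 209.9 = 2.315

FS = 2.32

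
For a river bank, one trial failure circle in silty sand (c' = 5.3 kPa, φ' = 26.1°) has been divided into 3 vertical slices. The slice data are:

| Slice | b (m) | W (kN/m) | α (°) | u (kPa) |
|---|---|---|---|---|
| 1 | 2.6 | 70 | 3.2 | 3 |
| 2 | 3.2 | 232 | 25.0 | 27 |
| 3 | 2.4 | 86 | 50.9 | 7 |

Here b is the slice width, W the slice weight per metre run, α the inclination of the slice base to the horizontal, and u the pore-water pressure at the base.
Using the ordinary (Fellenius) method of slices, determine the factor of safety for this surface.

FS = 0.91

Ordinary method of slices: FS = Σ[c'·Δl_i + (W_i cosα_i − u_i·Δl_i)·tanφ'] / Σ W_i sinα_i, with Δl_i = b_i / cosα_i.
Slice 1: Δl = 2.6/cos3.2° = 2.604 m; N'_1 = 70·cos3.2° − 3·2.604 = 62.1; c'Δl = 13.80; W sinα = 3.9
Slice 2: Δl = 3.2/cos25.0° = 3.531 m; N'_2 = 232·cos25.0° − 27·3.531 = 114.9; c'Δl = 18.71; W sinα = 98.0
Slice 3: Δl = 2.4/cos50.9° = 3.805 m; N'_3 = 86·cos50.9° − 7·3.805 = 27.6; c'Δl = 20.17; W sinα = 66.7
Σc'Δl = 52.7 kN/m; ΣN' = 204.6 kN/m; ΣW sinα = 168.7 kN/m
Resisting = 52.7 + 204.6·tan26.1° = 52.7 + 100.2 = 152.9 kN/m
FS = 152.9 / 168.7 = 0.906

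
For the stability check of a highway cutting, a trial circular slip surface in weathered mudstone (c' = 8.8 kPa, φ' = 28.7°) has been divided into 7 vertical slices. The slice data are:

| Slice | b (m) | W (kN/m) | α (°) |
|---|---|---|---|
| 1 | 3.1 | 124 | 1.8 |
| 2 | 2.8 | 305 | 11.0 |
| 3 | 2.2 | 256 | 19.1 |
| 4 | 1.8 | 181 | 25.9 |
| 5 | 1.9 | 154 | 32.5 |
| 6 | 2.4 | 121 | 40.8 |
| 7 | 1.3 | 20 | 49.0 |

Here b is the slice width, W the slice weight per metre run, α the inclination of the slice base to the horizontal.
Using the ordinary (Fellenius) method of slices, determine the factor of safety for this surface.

FS = 1.84

Ordinary method of slices: FS = Σ[c'·Δl_i + (W_i cosα_i)·tanφ'] / Σ W_i sinα_i, with Δl_i = b_i / cosα_i.
Slice 1: Δl = 3.1/cos1.8° = 3.102 m; N'_1 = 124·cos1.8° = 123.9; c'Δl = 27.29; W sinα = 3.9
Slice 2: Δl = 2.8/cos11.0° = 2.852 m; N'_2 = 305·cos11.0° = 299.4; c'Δl = 25.10; W sinα = 58.2
Slice 3: Δl = 2.2/cos19.1° = 2.328 m; N'_3 = 256·cos19.1° = 241.9; c'Δl = 20.49; W sinα = 83.8
Slice 4: Δl = 1.8/cos25.9° = 2.001 m; N'_4 = 181·cos25.9° = 162.8; c'Δl = 17.61; W sinα = 79.1
Slice 5: Δl = 1.9/cos32.5° = 2.253 m; N'_5 = 154·cos32.5° = 129.9; c'Δl = 19.82; W sinα = 82.7
Slice 6: Δl = 2.4/cos40.8° = 3.170 m; N'_6 = 121·cos40.8° = 91.6; c'Δl = 27.90; W sinα = 79.1
Slice 7: Δl = 1.3/cos49.0° = 1.982 m; N'_7 = 20·cos49.0° = 13.1; c'Δl = 17.44; W sinα = 15.1
Σc'Δl = 155.7 kN/m; ΣN' = 1062.7 kN/m; ΣW sinα = 401.8 kN/m
Resisting = 155.7 + 1062.7·tan28.7° = 155.7 + 581.8 = 737.4 kN/m
FS = 737.4 / 401.8 = 1.835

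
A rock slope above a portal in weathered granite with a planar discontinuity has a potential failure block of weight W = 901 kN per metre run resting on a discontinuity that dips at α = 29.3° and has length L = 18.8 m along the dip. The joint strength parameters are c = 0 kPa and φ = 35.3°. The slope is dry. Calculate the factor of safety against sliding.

Resolving the block weight along and normal to the plane and applying the Mohr–Coulomb strength on the joint:
N' = W cosα = 901·cos29.3° = 785.7 kN/m
Driving force T = W sinα = 901·sin29.3° = 440.9 kN/m
Resisting force R = c·L + N'·tanφ = 0·18.8 + 785.7·tan35.3° = 0.0 + 556.3 = 556.3 kN/m
FS = R / T = 556.3 / 440.9 = 1.262

FS = 1.26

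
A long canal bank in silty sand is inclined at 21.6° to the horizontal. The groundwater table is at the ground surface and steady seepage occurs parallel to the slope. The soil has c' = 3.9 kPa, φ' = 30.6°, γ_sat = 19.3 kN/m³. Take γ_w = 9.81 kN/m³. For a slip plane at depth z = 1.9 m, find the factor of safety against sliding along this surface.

FS = 1.05

With seepage parallel to the slope and the water table at the surface, the effective normal stress on the slip plane uses the buoyant unit weight γ' = γ_sat − γ_w while the driving shear stress uses γ_sat:
FS = [c' + γ' z cos²β tanφ'] / [γ_sat z sinβ cosβ]
γ' = 19.3 − 9.81 = 9.49 kN/m³
Numerator = 3.9 + 9.49·1.9·cos²21.6°·tan30.6° = 3.9 + 9.49·1.9·0.8645·0.5914 = 13.118 kPa
Denominator = 19.3·1.9·sin21.6°·cos21.6° = 19.3·1.9·0.3681·0.9298 = 12.551 kPa
FS = 13.118 / 12.551 = 1.045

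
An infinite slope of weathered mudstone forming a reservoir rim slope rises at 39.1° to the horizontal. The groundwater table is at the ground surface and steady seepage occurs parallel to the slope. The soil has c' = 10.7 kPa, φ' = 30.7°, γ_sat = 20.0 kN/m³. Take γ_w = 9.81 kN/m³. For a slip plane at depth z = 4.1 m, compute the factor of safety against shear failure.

FS = 0.64

With seepage parallel to the slope and the water table at the surface, the effective normal stress on the slip plane uses the buoyant unit weight γ' = γ_sat − γ_w while the driving shear stress uses γ_sat:
FS = [c' + γ' z cos²β tanφ'] / [γ_sat z sinβ cosβ]
γ' = 20.0 − 9.81 = 10.19 kN/m³
Numerator = 10.7 + 10.19·4.1·cos²39.1°·tan30.7° = 10.7 + 10.19·4.1·0.6022·0.5938 = 25.640 kPa
Denominator = 20.0·4.1·sin39.1°·cos39.1° = 20.0·4.1·0.6307·0.7760 = 40.134 kPa
FS = 25.640 / 40.134 = 0.639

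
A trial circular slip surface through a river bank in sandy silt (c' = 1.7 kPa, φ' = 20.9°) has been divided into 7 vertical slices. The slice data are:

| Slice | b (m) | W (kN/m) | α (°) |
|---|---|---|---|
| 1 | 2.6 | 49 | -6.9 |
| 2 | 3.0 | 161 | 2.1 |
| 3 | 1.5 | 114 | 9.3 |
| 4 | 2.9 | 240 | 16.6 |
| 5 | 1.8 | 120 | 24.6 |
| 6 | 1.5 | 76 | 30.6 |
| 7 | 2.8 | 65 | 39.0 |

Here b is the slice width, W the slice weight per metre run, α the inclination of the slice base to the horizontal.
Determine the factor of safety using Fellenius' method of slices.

Ordinary method of slices: FS = Σ[c'·Δl_i + (W_i cosα_i)·tanφ'] / Σ W_i sinα_i, with Δl_i = b_i / cosα_i.
Slice 1: Δl = 2.6/cos(-6.9°) = 2.619 m; N'_1 = 49·cos(-6.9°) = 48.6; c'Δl = 4.45; W sinα = -5.9
Slice 2: Δl = 3.0/cos2.1° = 3.002 m; N'_2 = 161·cos2.1° = 160.9; c'Δl = 5.10; W sinα = 5.9
Slice 3: Δl = 1.5/cos9.3° = 1.520 m; N'_3 = 114·cos9.3° = 112.5; c'Δl = 2.58; W sinα = 18.4
Slice 4: Δl = 2.9/cos16.6° = 3.026 m; N'_4 = 240·cos16.6° = 230.0; c'Δl = 5.14; W sinα = 68.6
Slice 5: Δl = 1.8/cos24.6° = 1.980 m; N'_5 = 120·cos24.6° = 109.1; c'Δl = 3.37; W sinα = 50.0
Slice 6: Δl = 1.5/cos30.6° = 1.743 m; N'_6 = 76·cos30.6° = 65.4; c'Δl = 2.96; W sinα = 38.7
Slice 7: Δl = 2.8/cos39.0° = 3.603 m; N'_7 = 65·cos39.0° = 50.5; c'Δl = 6.12; W sinα = 40.9
Σc'Δl = 29.7 kN/m; ΣN' = 777.1 kN/m; ΣW sinα = 216.5 kN/m
Resisting = 29.7 + 777.1·tan20.9° = 29.7 + 296.7 = 326.5 kN/m
FS = 326.5 / 216.5 = 1.508

FS = 1.51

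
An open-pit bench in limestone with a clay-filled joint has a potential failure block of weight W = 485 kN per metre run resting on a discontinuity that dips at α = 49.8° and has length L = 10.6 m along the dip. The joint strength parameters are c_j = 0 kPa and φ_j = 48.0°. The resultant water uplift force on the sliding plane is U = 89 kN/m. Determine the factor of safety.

Resolving the block weight along and normal to the plane and applying the Mohr–Coulomb strength on the joint:
N' = W cosα − U = 485·cos49.8° − 89 = 224.0 kN/m
Driving force T = W sinα = 485·sin49.8° = 370.4 kN/m
Resisting force R = c_j·L + N'·tanφ_j = 0·10.6 + 224.0·tan48.0° = 0.0 + 248.8 = 248.8 kN/m
FS = R / T = 248.8 / 370.4 = 0.672

FS = 0.67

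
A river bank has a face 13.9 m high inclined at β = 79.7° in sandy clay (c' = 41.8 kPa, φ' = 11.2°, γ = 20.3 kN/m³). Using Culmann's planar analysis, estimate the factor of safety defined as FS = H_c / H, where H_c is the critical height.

H_c = (4c'/γ) · sinβ cosφ' / [1 − cos(β − φ')]
    = (4·41.8/20.3) · sin79.7°·cos11.2° / [1 − cos68.5°]
    = 8.236 · 0.9651 / 0.6335 = 12.55 m
FS = H_c / H = 12.55 / 13.9 = 0.903

FS = 0.90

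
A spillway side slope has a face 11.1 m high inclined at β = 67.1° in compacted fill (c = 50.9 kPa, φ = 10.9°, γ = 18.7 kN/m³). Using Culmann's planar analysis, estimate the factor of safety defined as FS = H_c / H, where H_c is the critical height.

H_c = (4c/γ) · sinβ cosφ / [1 − cos(β − φ)]
    = (4·50.9/18.7) · sin67.1°·cos10.9° / [1 − cos56.2°]
    = 10.888 · 0.9046 / 0.4437 = 22.20 m
FS = H_c / H = 22.20 / 11.1 = 2.000

FS = 2.00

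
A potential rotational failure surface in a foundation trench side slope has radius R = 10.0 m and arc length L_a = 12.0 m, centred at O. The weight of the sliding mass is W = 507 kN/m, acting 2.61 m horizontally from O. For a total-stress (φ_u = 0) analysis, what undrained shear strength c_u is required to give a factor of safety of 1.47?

c_u = 16.2 kPa

FS = c_u·L_a·R / (W·d), so c_u = FS·W·d / (L_a·R).
c_u = 1.47·507·2.61 / (12.00·10.0) = 1945.2 / 120.00 = 16.21 kPa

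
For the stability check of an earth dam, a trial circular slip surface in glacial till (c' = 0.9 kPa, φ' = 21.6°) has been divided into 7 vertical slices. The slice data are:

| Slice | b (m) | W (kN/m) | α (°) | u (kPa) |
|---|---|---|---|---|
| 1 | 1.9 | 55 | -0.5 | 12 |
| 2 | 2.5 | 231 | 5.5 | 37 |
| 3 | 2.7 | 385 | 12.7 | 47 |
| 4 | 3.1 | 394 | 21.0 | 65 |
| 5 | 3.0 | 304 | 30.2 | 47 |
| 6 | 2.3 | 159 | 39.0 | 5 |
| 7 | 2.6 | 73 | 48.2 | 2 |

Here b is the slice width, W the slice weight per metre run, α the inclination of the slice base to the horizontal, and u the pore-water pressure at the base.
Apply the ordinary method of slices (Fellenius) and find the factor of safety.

Ordinary method of slices: FS = Σ[c'·Δl_i + (W_i cosα_i − u_i·Δl_i)·tanφ'] / Σ W_i sinα_i, with Δl_i = b_i / cosα_i.
Slice 1: Δl = 1.9/cos(-0.5°) = 1.900 m; N'_1 = 55·cos(-0.5°) − 12·1.900 = 32.2; c'Δl = 1.71; W sinα = -0.5
Slice 2: Δl = 2.5/cos5.5° = 2.512 m; N'_2 = 231·cos5.5° − 37·2.512 = 137.0; c'Δl = 2.26; W sinα = 22.1
Slice 3: Δl = 2.7/cos12.7° = 2.768 m; N'_3 = 385·cos12.7° − 47·2.768 = 245.5; c'Δl = 2.49; W sinα = 84.6
Slice 4: Δl = 3.1/cos21.0° = 3.321 m; N'_4 = 394·cos21.0° − 65·3.321 = 152.0; c'Δl = 2.99; W sinα = 141.2
Slice 5: Δl = 3.0/cos30.2° = 3.471 m; N'_5 = 304·cos30.2° − 47·3.471 = 99.6; c'Δl = 3.12; W sinα = 152.9
Slice 6: Δl = 2.3/cos39.0° = 2.960 m; N'_6 = 159·cos39.0° − 5·2.960 = 108.8; c'Δl = 2.66; W sinα = 100.1
Slice 7: Δl = 2.6/cos48.2° = 3.901 m; N'_7 = 73·cos48.2° − 2·3.901 = 40.9; c'Δl = 3.51; W sinα = 54.4
Σc'Δl = 18.7 kN/m; ΣN' = 815.9 kN/m; ΣW sinα = 554.9 kN/m
Resisting = 18.7 + 815.9·tan21.6° = 18.7 + 323.0 = 341.8 kN/m
FS = 341.8 / 554.9 = 0.616

FS = 0.62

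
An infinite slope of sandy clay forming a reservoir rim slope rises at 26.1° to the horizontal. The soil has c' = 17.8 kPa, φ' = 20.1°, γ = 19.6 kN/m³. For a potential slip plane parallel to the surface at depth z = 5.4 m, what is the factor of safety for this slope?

FS = 1.17

For an infinite slope with a slip plane parallel to the surface (no pore pressure): FS = [c' + γz cos²β tanφ'] / [γz sinβ cosβ].
γz = 19.6·5.4 = 105.84 kN/m²
Numerator = 17.8 + 105.84·cos²26.1°·tan20.1° = 17.8 + 105.84·0.8065·0.3659 = 49.036 kPa
Denominator = 105.84·sin26.1°·cos26.1° = 105.84·0.4399·0.8980 = 41.815 kPa
FS = 49.036 / 41.815 = 1.173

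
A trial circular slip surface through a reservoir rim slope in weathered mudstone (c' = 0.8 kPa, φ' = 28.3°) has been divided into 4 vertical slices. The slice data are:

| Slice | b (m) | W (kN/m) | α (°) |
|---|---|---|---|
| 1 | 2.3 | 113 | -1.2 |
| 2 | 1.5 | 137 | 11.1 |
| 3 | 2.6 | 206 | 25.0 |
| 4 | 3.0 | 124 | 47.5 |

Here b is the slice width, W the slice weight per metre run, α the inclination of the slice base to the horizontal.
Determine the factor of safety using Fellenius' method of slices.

Ordinary method of slices: FS = Σ[c'·Δl_i + (W_i cosα_i)·tanφ'] / Σ W_i sinα_i, with Δl_i = b_i / cosα_i.
Slice 1: Δl = 2.3/cos(-1.2°) = 2.301 m; N'_1 = 113·cos(-1.2°) = 113.0; c'Δl = 1.84; W sinα = -2.4
Slice 2: Δl = 1.5/cos11.1° = 1.529 m; N'_2 = 137·cos11.1° = 134.4; c'Δl = 1.22; W sinα = 26.4
Slice 3: Δl = 2.6/cos25.0° = 2.869 m; N'_3 = 206·cos25.0° = 186.7; c'Δl = 2.30; W sinα = 87.1
Slice 4: Δl = 3.0/cos47.5° = 4.441 m; N'_4 = 124·cos47.5° = 83.8; c'Δl = 3.55; W sinα = 91.4
Σc'Δl = 8.9 kN/m; ΣN' = 517.9 kN/m; ΣW sinα = 202.5 kN/m
Resisting = 8.9 + 517.9·tan28.3° = 8.9 + 278.9 = 287.8 kN/m
FS = 287.8 / 202.5 = 1.421

FS = 1.42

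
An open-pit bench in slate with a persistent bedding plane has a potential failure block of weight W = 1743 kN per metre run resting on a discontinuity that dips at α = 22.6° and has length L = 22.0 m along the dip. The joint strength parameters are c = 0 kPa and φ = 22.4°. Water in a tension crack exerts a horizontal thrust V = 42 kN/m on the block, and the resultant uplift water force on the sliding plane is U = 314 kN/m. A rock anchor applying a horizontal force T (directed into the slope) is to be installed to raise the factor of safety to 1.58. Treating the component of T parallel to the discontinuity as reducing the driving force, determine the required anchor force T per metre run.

T = 366 kN/m

Resolving forces along and normal to the sliding plane, with the horizontal anchor force T adding T·sinα to the effective normal force and T·cosα acting up the plane against the driving force:
FS = [cL + (W cosα − U − V sinα + T sinα) tanφ] / [W sinα + V cosα − T cosα]
Without the anchor: N' = 1279.0 kN/m, driving T_d = 708.6 kN/m, resisting R = 0·22.0 + 1279.0·tan22.4° = 527.2 kN/m, FS = 0.74.
Setting FS = 1.58 and solving for T:
1.58·(708.6 − T cos22.6°) = 527.2 + T sin22.6°·tan22.4°
T·(sin22.6°·tan22.4° + 1.58·cos22.6°) = 1.58·708.6 − 527.2
T·(0.3843·0.4122 + 1.58·0.9232) = 1119.6 − 527.2 = 592.4
T·1.6171 = 592.4
T = 366.4 kN/m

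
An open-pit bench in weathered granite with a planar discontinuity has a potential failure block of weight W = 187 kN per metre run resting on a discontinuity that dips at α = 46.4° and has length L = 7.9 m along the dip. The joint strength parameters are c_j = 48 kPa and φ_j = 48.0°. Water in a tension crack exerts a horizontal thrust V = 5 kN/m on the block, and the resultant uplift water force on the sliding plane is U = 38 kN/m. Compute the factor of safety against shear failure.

Resolving the block weight along and normal to the plane and applying the Mohr–Coulomb strength on the joint:
N' = W cosα − U − V sinα = 187·cos46.4° − 38 − 5·sin46.4° = 87.3 kN/m
Driving force T = W sinα + V cosα = 187·sin46.4° + 5·cos46.4° = 138.9 kN/m
Resisting force R = c_j·L + N'·tanφ_j = 48·7.9 + 87.3·tan48.0° = 379.2 + 97.0 = 476.2 kN/m
FS = R / T = 476.2 / 138.9 = 3.429

FS = 3.43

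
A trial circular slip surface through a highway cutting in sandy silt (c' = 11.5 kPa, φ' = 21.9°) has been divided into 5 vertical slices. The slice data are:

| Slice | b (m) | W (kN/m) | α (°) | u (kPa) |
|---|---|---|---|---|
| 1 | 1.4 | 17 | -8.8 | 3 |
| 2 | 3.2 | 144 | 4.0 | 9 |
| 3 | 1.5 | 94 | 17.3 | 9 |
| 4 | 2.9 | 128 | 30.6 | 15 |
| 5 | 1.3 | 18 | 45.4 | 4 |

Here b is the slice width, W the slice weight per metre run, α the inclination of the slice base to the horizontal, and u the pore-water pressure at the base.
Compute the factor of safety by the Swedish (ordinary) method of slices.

FS = 2.11

Ordinary method of slices: FS = Σ[c'·Δl_i + (W_i cosα_i − u_i·Δl_i)·tanφ'] / Σ W_i sinα_i, with Δl_i = b_i / cosα_i.
Slice 1: Δl = 1.4/cos(-8.8°) = 1.417 m; N'_1 = 17·cos(-8.8°) − 3·1.417 = 12.5; c'Δl = 16.29; W sinα = -2.6
Slice 2: Δl = 3.2/cos4.0° = 3.208 m; N'_2 = 144·cos4.0° − 9·3.208 = 114.8; c'Δl = 36.89; W sinα = 10.0
Slice 3: Δl = 1.5/cos17.3° = 1.571 m; N'_3 = 94·cos17.3° − 9·1.571 = 75.6; c'Δl = 18.07; W sinα = 28.0
Slice 4: Δl = 2.9/cos30.6° = 3.369 m; N'_4 = 128·cos30.6° − 15·3.369 = 59.6; c'Δl = 38.75; W sinα = 65.2
Slice 5: Δl = 1.3/cos45.4° = 1.851 m; N'_5 = 18·cos45.4° − 4·1.851 = 5.2; c'Δl = 21.29; W sinα = 12.8
Σc'Δl = 131.3 kN/m; ΣN' = 267.8 kN/m; ΣW sinα = 113.4 kN/m
Resisting = 131.3 + 267.8·tan21.9° = 131.3 + 107.7 = 238.9 kN/m
FS = 238.9 / 113.4 = 2.108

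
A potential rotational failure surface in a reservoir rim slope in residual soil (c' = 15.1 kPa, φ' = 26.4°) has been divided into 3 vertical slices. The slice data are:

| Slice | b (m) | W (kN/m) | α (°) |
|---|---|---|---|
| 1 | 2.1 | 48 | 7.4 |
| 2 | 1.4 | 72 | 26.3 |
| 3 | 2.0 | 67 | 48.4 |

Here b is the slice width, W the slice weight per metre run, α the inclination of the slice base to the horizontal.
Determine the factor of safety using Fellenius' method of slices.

FS = 2.03

Ordinary method of slices: FS = Σ[c'·Δl_i + (W_i cosα_i)·tanφ'] / Σ W_i sinα_i, with Δl_i = b_i / cosα_i.
Slice 1: Δl = 2.1/cos7.4° = 2.118 m; N'_1 = 48·cos7.4° = 47.6; c'Δl = 31.98; W sinα = 6.2
Slice 2: Δl = 1.4/cos26.3° = 1.562 m; N'_2 = 72·cos26.3° = 64.5; c'Δl = 23.58; W sinα = 31.9
Slice 3: Δl = 2.0/cos48.4° = 3.012 m; N'_3 = 67·cos48.4° = 44.5; c'Δl = 45.49; W sinα = 50.1
Σc'Δl = 101.0 kN/m; ΣN' = 156.6 kN/m; ΣW sinα = 88.2 kN/m
Resisting = 101.0 + 156.6·tan26.4° = 101.0 + 77.8 = 178.8 kN/m
FS = 178.8 / 88.2 = 2.027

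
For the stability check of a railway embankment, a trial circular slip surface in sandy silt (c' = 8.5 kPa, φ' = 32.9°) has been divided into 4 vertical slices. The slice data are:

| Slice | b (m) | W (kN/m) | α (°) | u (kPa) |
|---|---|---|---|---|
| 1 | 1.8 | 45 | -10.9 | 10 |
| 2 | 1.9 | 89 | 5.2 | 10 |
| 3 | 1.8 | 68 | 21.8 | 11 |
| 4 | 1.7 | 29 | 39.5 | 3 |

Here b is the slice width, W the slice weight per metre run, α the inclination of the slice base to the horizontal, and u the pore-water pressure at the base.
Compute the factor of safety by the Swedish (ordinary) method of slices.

Ordinary method of slices: FS = Σ[c'·Δl_i + (W_i cosα_i − u_i·Δl_i)·tanφ'] / Σ W_i sinα_i, with Δl_i = b_i / cosα_i.
Slice 1: Δl = 1.8/cos(-10.9°) = 1.833 m; N'_1 = 45·cos(-10.9°) − 10·1.833 = 25.9; c'Δl = 15.58; W sinα = -8.5
Slice 2: Δl = 1.9/cos5.2° = 1.908 m; N'_2 = 89·cos5.2° − 10·1.908 = 69.6; c'Δl = 16.22; W sinα = 8.1
Slice 3: Δl = 1.8/cos21.8° = 1.939 m; N'_3 = 68·cos21.8° − 11·1.939 = 41.8; c'Δl = 16.48; W sinα = 25.3
Slice 4: Δl = 1.7/cos39.5° = 2.203 m; N'_4 = 29·cos39.5° − 3·2.203 = 15.8; c'Δl = 18.73; W sinα = 18.4
Σc'Δl = 67.0 kN/m; ΣN' = 153.0 kN/m; ΣW sinα = 43.3 kN/m
Resisting = 67.0 + 153.0·tan32.9° = 67.0 + 99.0 = 166.0 kN/m
FS = 166.0 / 43.3 = 3.837

FS = 3.84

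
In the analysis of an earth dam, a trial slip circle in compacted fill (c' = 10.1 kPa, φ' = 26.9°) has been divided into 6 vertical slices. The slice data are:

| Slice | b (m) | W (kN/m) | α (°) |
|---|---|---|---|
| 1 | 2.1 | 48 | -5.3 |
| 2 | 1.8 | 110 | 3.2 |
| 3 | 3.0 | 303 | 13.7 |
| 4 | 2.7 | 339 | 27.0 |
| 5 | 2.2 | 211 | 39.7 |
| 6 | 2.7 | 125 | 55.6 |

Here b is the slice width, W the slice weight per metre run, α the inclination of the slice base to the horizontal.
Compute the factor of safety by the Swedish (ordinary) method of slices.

FS = 1.46

Ordinary method of slices: FS = Σ[c'·Δl_i + (W_i cosα_i)·tanφ'] / Σ W_i sinα_i, with Δl_i = b_i / cosα_i.
Slice 1: Δl = 2.1/cos(-5.3°) = 2.109 m; N'_1 = 48·cos(-5.3°) = 47.8; c'Δl = 21.30; W sinα = -4.4
Slice 2: Δl = 1.8/cos3.2° = 1.803 m; N'_2 = 110·cos3.2° = 109.8; c'Δl = 18.21; W sinα = 6.1
Slice 3: Δl = 3.0/cos13.7° = 3.088 m; N'_3 = 303·cos13.7° = 294.4; c'Δl = 31.19; W sinα = 71.8
Slice 4: Δl = 2.7/cos27.0° = 3.030 m; N'_4 = 339·cos27.0° = 302.1; c'Δl = 30.61; W sinα = 153.9
Slice 5: Δl = 2.2/cos39.7° = 2.859 m; N'_5 = 211·cos39.7° = 162.3; c'Δl = 28.88; W sinα = 134.8
Slice 6: Δl = 2.7/cos55.6° = 4.779 m; N'_6 = 125·cos55.6° = 70.6; c'Δl = 48.27; W sinα = 103.1
Σc'Δl = 178.5 kN/m; ΣN' = 987.0 kN/m; ΣW sinα = 465.3 kN/m
Resisting = 178.5 + 987.0·tan26.9° = 178.5 + 500.7 = 679.2 kN/m
FS = 679.2 / 465.3 = 1.460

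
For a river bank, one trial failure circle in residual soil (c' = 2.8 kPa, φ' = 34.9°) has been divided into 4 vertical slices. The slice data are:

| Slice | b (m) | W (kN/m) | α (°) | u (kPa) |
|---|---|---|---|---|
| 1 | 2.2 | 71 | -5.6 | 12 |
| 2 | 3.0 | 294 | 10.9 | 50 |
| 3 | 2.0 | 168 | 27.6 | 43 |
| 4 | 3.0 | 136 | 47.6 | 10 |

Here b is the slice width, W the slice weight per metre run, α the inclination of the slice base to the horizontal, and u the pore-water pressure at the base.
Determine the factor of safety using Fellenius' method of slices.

FS = 1.01

Ordinary method of slices: FS = Σ[c'·Δl_i + (W_i cosα_i − u_i·Δl_i)·tanφ'] / Σ W_i sinα_i, with Δl_i = b_i / cosα_i.
Slice 1: Δl = 2.2/cos(-5.6°) = 2.211 m; N'_1 = 71·cos(-5.6°) − 12·2.211 = 44.1; c'Δl = 6.19; W sinα = -6.9
Slice 2: Δl = 3.0/cos10.9° = 3.055 m; N'_2 = 294·cos10.9° − 50·3.055 = 135.9; c'Δl = 8.55; W sinα = 55.6
Slice 3: Δl = 2.0/cos27.6° = 2.257 m; N'_3 = 168·cos27.6° − 43·2.257 = 51.8; c'Δl = 6.32; W sinα = 77.8
Slice 4: Δl = 3.0/cos47.6° = 4.449 m; N'_4 = 136·cos47.6° − 10·4.449 = 47.2; c'Δl = 12.46; W sinα = 100.4
Σc'Δl = 33.5 kN/m; ΣN' = 279.1 kN/m; ΣW sinα = 226.9 kN/m
Resisting = 33.5 + 279.1·tan34.9° = 33.5 + 194.7 = 228.2 kN/m
FS = 228.2 / 226.9 = 1.006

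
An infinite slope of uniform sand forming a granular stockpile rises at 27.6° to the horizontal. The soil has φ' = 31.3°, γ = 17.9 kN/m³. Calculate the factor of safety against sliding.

For a dry cohesionless infinite slope the factor of safety is FS = tanφ' / tanβ.
FS = tan31.3° / tan27.6° = 0.6080 / 0.5228 = 1.163

FS = 1.16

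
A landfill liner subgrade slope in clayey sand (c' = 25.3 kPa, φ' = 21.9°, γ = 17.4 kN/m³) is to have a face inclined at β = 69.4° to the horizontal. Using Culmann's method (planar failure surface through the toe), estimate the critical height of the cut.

H_c = 15.57 m

Culmann's analysis gives the critical failure plane at α_cr = (β + φ')/2 = (69.4 + 21.9)/2 = 45.7°, and the critical height
H_c = (4c'/γ) · sinβ cosφ' / [1 − cos(β − φ')]
    = (4·25.3/17.4) · sin69.4°·cos21.9° / [1 − cos(47.5°)]
    = 5.816 · 0.9361·0.9278 / [1 − 0.6756]
    = 5.816 · 0.8685 / 0.3244
    = 15.57 m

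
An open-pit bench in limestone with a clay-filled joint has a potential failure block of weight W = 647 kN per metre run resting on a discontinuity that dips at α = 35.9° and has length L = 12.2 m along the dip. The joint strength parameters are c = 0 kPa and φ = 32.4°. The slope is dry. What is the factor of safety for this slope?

Resolving the block weight along and normal to the plane and applying the Mohr–Coulomb strength on the joint:
N' = W cosα = 647·cos35.9° = 524.1 kN/m
Driving force T = W sinα = 647·sin35.9° = 379.4 kN/m
Resisting force R = c·L + N'·tanφ = 0·12.2 + 524.1·tan32.4° = 0.0 + 332.6 = 332.6 kN/m
FS = R / T = 332.6 / 379.4 = 0.877

FS = 0.88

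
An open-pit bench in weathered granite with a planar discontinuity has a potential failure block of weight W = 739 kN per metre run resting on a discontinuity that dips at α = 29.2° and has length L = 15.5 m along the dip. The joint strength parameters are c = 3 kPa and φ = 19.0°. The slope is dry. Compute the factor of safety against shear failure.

FS = 0.75

Resolving the block weight along and normal to the plane and applying the Mohr–Coulomb strength on the joint:
N' = W cosα = 739·cos29.2° = 645.1 kN/m
Driving force T = W sinα = 739·sin29.2° = 360.5 kN/m
Resisting force R = c·L + N'·tanφ = 3·15.5 + 645.1·tan19.0° = 46.5 + 222.1 = 268.6 kN/m
FS = R / T = 268.6 / 360.5 = 0.745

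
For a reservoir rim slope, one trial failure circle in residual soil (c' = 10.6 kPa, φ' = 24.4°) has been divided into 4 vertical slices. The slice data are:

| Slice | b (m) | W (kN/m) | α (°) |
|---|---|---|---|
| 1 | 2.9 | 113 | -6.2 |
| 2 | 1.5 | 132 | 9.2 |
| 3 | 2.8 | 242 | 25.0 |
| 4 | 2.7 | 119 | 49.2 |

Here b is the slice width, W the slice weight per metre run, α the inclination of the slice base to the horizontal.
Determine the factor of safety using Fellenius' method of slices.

Ordinary method of slices: FS = Σ[c'·Δl_i + (W_i cosα_i)·tanφ'] / Σ W_i sinα_i, with Δl_i = b_i / cosα_i.
Slice 1: Δl = 2.9/cos(-6.2°) = 2.917 m; N'_1 = 113·cos(-6.2°) = 112.3; c'Δl = 30.92; W sinα = -12.2
Slice 2: Δl = 1.5/cos9.2° = 1.520 m; N'_2 = 132·cos9.2° = 130.3; c'Δl = 16.11; W sinα = 21.1
Slice 3: Δl = 2.8/cos25.0° = 3.089 m; N'_3 = 242·cos25.0° = 219.3; c'Δl = 32.75; W sinα = 102.3
Slice 4: Δl = 2.7/cos49.2° = 4.132 m; N'_4 = 119·cos49.2° = 77.8; c'Δl = 43.80; W sinα = 90.1
Σc'Δl = 123.6 kN/m; ΣN' = 539.7 kN/m; ΣW sinα = 201.3 kN/m
Resisting = 123.6 + 539.7·tan24.4° = 123.6 + 244.8 = 368.4 kN/m
FS = 368.4 / 201.3 = 1.831

FS = 1.83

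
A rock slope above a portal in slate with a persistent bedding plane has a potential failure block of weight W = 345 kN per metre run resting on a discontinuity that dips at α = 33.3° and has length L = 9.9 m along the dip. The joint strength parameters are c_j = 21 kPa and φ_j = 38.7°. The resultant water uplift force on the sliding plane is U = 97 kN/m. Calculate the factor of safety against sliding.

FS = 1.91

Resolving the block weight along and normal to the plane and applying the Mohr–Coulomb strength on the joint:
N' = W cosα − U = 345·cos33.3° − 97 = 191.4 kN/m
Driving force T = W sinα = 345·sin33.3° = 189.4 kN/m
Resisting force R = c_j·L + N'·tanφ_j = 21·9.9 + 191.4·tan38.7° = 207.9 + 153.3 = 361.2 kN/m
FS = R / T = 361.2 / 189.4 = 1.907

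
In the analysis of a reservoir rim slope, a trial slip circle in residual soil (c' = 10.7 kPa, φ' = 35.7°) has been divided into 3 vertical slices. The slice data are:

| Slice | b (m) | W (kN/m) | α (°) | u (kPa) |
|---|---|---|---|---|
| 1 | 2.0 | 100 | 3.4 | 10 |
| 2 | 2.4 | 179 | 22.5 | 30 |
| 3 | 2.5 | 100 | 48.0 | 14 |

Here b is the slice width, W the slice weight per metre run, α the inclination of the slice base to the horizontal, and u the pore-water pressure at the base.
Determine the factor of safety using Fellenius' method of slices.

Ordinary method of slices: FS = Σ[c'·Δl_i + (W_i cosα_i − u_i·Δl_i)·tanφ'] / Σ W_i sinα_i, with Δl_i = b_i / cosα_i.
Slice 1: Δl = 2.0/cos3.4° = 2.004 m; N'_1 = 100·cos3.4° − 10·2.004 = 79.8; c'Δl = 21.44; W sinα = 5.9
Slice 2: Δl = 2.4/cos22.5° = 2.598 m; N'_2 = 179·cos22.5° − 30·2.598 = 87.4; c'Δl = 27.80; W sinα = 68.5
Slice 3: Δl = 2.5/cos48.0° = 3.736 m; N'_3 = 100·cos48.0° − 14·3.736 = 14.6; c'Δl = 39.98; W sinα = 74.3
Σc'Δl = 89.2 kN/m; ΣN' = 181.8 kN/m; ΣW sinα = 148.7 kN/m
Resisting = 89.2 + 181.8·tan35.7° = 89.2 + 130.7 = 219.9 kN/m
FS = 219.9 / 148.7 = 1.478

FS = 1.48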